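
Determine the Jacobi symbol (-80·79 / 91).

-1

By multiplicativity, (-80·79 / 91) = (-80 / 91)·(79 / 91).
First factor (-80 / 91):
Reduce the numerator: -80 ≡ 11 (mod 91), so (-80 / 91) = (11 / 91).
Both 11 ≡ 3 and 91 ≡ 3 (mod 4), so reciprocity gives (11 / 91) = -(91 / 11). Reduce: 91 ≡ 3 (mod 11). Now have -(3 / 11).
Both 3 ≡ 3 and 11 ≡ 3 (mod 4), so reciprocity gives (3 / 11) = -(11 / 3). Reduce: 11 ≡ 2 (mod 3). Now have (2 / 3).
Factor out 2: 2 = 2. Since 3 ≡ 3 (mod 8), (2 / 3) = -1. Now have -(1 / 3).
(1 / 3) = 1. Collecting the sign factors: -1.
Second factor (79 / 91):
Both 79 ≡ 3 and 91 ≡ 3 (mod 4), so reciprocity gives (79 / 91) = -(91 / 79). Reduce: 91 ≡ 12 (mod 79). Now have -(12 / 79).
Factor out 2: 12 = 2^2·3. Since 79 ≡ 7 (mod 8), (2 / 79) = +1, and (2 / 79)^2 = +1. Now have -(3 / 79).
Both 3 ≡ 3 and 79 ≡ 3 (mod 4), so reciprocity gives (3 / 79) = -(79 / 3). Reduce: 79 ≡ 1 (mod 3). Now have (1 / 3).
(1 / 3) = 1. Collecting the sign factors: 1.
Product: (-1)·(1) = -1.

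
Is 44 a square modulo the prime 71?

Factor out 2: 44 = 2^2·11. Since 71 ≡ 7 (mod 8), (2|71) = +1, and (2|71)^2 = +1. Now have (11|71).
Both 11 ≡ 3 and 71 ≡ 3 (mod 4), so reciprocity gives (11|71) = -(71|11). Reduce: 71 ≡ 5 (mod 11). Now have -(5|11).
5 ≡ 1 (mod 4), so quadratic reciprocity gives (5|11) = (11|5). Reduce: 11 ≡ 1 (mod 5). Now have -(1|5).
(1|5) = 1. Collecting the sign factors: -1.
The Legendre symbol is -1, so x^2 ≡ 44 (mod 71) has no solution.

no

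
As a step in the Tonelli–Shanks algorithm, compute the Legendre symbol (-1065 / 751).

Reduce the numerator: -1065 ≡ 437 (mod 751), so (-1065 / 751) = (437 / 751).
437 ≡ 1 (mod 4), so quadratic reciprocity gives (437 / 751) = (751 / 437). Reduce: 751 ≡ 314 (mod 437). Now have (314 / 437).
Factor out 2: 314 = 2·157. Since 437 ≡ 5 (mod 8), (2 / 437) = -1. Now have -(157 / 437).
157 ≡ 1 (mod 4), so quadratic reciprocity gives (157 / 437) = (437 / 157). Reduce: 437 ≡ 123 (mod 157). Now have -(123 / 157).
157 ≡ 1 (mod 4), so quadratic reciprocity gives (123 / 157) = (157 / 123). Reduce: 157 ≡ 34 (mod 123). Now have -(34 / 123).
Factor out 2: 34 = 2·17. Since 123 ≡ 3 (mod 8), (2 / 123) = -1. Now have (17 / 123).
17 ≡ 1 (mod 4), so quadratic reciprocity gives (17 / 123) = (123 / 17). Reduce: 123 ≡ 4 (mod 17). Now have (4 / 17).
Factor out 2: 4 = 2^2. Since 17 ≡ 1 (mod 8), (2 / 17) = +1, and (2 / 17)^2 = +1. Now have (1 / 17).
(1 / 17) = 1. Collecting the sign factors: 1.

1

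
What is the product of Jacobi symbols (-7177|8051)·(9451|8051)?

By multiplicativity, (-7177·9451|8051) = (-7177|8051)·(9451|8051).
First factor (-7177|8051):
(-7177|8051)
  = (874|8051)    [-7177 ≡ 874 mod 8051]
  = -(437|8051)    [8051 ≡ 3 mod 8 ⇒ (2|8051) = -1]
  = -(8051|437)    [QR: 437 ≡ 1 mod 4, sign kept]
  = -(185|437)    [8051 ≡ 185 mod 437]
  = -(437|185)    [QR: 185 ≡ 1 mod 4, sign kept]
  = -(67|185)    [437 ≡ 67 mod 185]
  = -(185|67)    [QR: 185 ≡ 1 mod 4, sign kept]
  = -(51|67)    [185 ≡ 51 mod 67]
  = (67|51)    [QR: both ≡ 3 mod 4, sign flips]
  = (16|51)    [67 ≡ 16 mod 51]
  = (1|51)    [51 ≡ 3 mod 8 ⇒ (2|51)^4 = +1]
  = 1    [(1|51) = 1]
Second factor (9451|8051):
(9451|8051)
  = (1400|8051)    [9451 ≡ 1400 mod 8051]
  = -(175|8051)    [8051 ≡ 3 mod 8 ⇒ (2|8051)^3 = -1]
  = (8051|175)    [QR: both ≡ 3 mod 4, sign flips]
  = (1|175)    [8051 ≡ 1 mod 175]
  = 1    [(1|175) = 1]
Product: (1)·(1) = 1.

1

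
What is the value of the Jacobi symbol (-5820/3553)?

Reduce the numerator: -5820 ≡ 1286 (mod 3553), so (-5820/3553) = (1286/3553).
Factor out 2: 1286 = 2·643. Since 3553 ≡ 1 (mod 8), (2/3553) = +1. Now have (643/3553).
3553 ≡ 1 (mod 4), so quadratic reciprocity gives (643/3553) = (3553/643). Reduce: 3553 ≡ 338 (mod 643). Now have (338/643).
Factor out 2: 338 = 2·169. Since 643 ≡ 3 (mod 8), (2/643) = -1. Now have -(169/643).
169 ≡ 1 (mod 4), so quadratic reciprocity gives (169/643) = (643/169). Reduce: 643 ≡ 136 (mod 169). Now have -(136/169).
Factor out 2: 136 = 2^3·17. Since 169 ≡ 1 (mod 8), (2/169) = +1, and (2/169)^3 = +1. Now have -(17/169).
17 ≡ 1 (mod 4), so quadratic reciprocity gives (17/169) = (169/17). Reduce: 169 ≡ 16 (mod 17). Now have -(16/17).
Factor out 2: 16 = 2^4. Since 17 ≡ 1 (mod 8), (2/17) = +1, and (2/17)^4 = +1. Now have -(1/17).
(1/17) = 1. Collecting the sign factors: -1.

-1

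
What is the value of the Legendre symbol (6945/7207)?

6945 ≡ 1 (mod 4), so quadratic reciprocity gives (6945/7207) = (7207/6945). Reduce: 7207 ≡ 262 (mod 6945). Now have (262/6945).
Factor out 2: 262 = 2·131. Since 6945 ≡ 1 (mod 8), (2/6945) = +1. Now have (131/6945).
6945 ≡ 1 (mod 4), so quadratic reciprocity gives (131/6945) = (6945/131). Reduce: 6945 ≡ 2 (mod 131). Now have (2/131).
Factor out 2: 2 = 2. Since 131 ≡ 3 (mod 8), (2/131) = -1. Now have -(1/131).
(1/131) = 1. Collecting the sign factors: -1.

-1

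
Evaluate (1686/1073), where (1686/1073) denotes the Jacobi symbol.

1

(1686/1073)
  = (613/1073)    [1686 ≡ 613 mod 1073]
  = (1073/613)    [QR: 613 ≡ 1 mod 4, sign kept]
  = (460/613)    [1073 ≡ 460 mod 613]
  = (115/613)    [613 ≡ 5 mod 8 ⇒ (2/613)^2 = +1]
  = (613/115)    [QR: 613 ≡ 1 mod 4, sign kept]
  = (38/115)    [613 ≡ 38 mod 115]
  = -(19/115)    [115 ≡ 3 mod 8 ⇒ (2/115) = -1]
  = (115/19)    [QR: both ≡ 3 mod 4, sign flips]
  = (1/19)    [115 ≡ 1 mod 19]
  = 1    [(1/19) = 1]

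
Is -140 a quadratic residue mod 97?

Reduce the numerator: -140 ≡ 54 (mod 97), so (-140|97) = (54|97).
Factor out 2: 54 = 2·27. Since 97 ≡ 1 (mod 8), (2|97) = +1. Now have (27|97).
97 ≡ 1 (mod 4), so quadratic reciprocity gives (27|97) = (97|27). Reduce: 97 ≡ 16 (mod 27). Now have (16|27).
Factor out 2: 16 = 2^4. Since 27 ≡ 3 (mod 8), (2|27) = -1, and (2|27)^4 = +1. Now have (1|27).
(1|27) = 1. Collecting the sign factors: 1.
(-140|97) = 1, and 97 is prime, so -140 is a quadratic residue mod 97.

yes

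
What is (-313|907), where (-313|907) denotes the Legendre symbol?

Reduce the numerator: -313 ≡ 594 (mod 907), so (-313|907) = (594|907).
Factor out 2: 594 = 2·297. Since 907 ≡ 3 (mod 8), (2|907) = -1. Now have -(297|907).
297 ≡ 1 (mod 4), so quadratic reciprocity gives (297|907) = (907|297). Reduce: 907 ≡ 16 (mod 297). Now have -(16|297).
Factor out 2: 16 = 2^4. Since 297 ≡ 1 (mod 8), (2|297) = +1, and (2|297)^4 = +1. Now have -(1|297).
(1|297) = 1. Collecting the sign factors: -1.

-1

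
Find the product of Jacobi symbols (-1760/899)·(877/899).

By multiplicativity, (-1760·877/899) = (-1760/899)·(877/899).
First factor (-1760/899):
Pull out -1: (-1760/899) = (-1/899)·(1760/899). Since 899 ≡ 3 (mod 4), (-1/899) = -1. Now have -(1760/899).
Reduce the numerator: 1760 ≡ 861 (mod 899), so (1760/899) = (861/899).
861 ≡ 1 (mod 4), so quadratic reciprocity gives (861/899) = (899/861). Reduce: 899 ≡ 38 (mod 861). Now have -(38/861).
Factor out 2: 38 = 2·19. Since 861 ≡ 5 (mod 8), (2/861) = -1. Now have (19/861).
861 ≡ 1 (mod 4), so quadratic reciprocity gives (19/861) = (861/19). Reduce: 861 ≡ 6 (mod 19). Now have (6/19).
Factor out 2: 6 = 2·3. Since 19 ≡ 3 (mod 8), (2/19) = -1. Now have -(3/19).
Both 3 ≡ 3 and 19 ≡ 3 (mod 4), so reciprocity gives (3/19) = -(19/3). Reduce: 19 ≡ 1 (mod 3). Now have (1/3).
(1/3) = 1. Collecting the sign factors: 1.
Second factor (877/899):
877 ≡ 1 (mod 4), so quadratic reciprocity gives (877/899) = (899/877). Reduce: 899 ≡ 22 (mod 877). Now have (22/877).
Factor out 2: 22 = 2·11. Since 877 ≡ 5 (mod 8), (2/877) = -1. Now have -(11/877).
877 ≡ 1 (mod 4), so quadratic reciprocity gives (11/877) = (877/11). Reduce: 877 ≡ 8 (mod 11). Now have -(8/11).
Factor out 2: 8 = 2^3. Since 11 ≡ 3 (mod 8), (2/11) = -1, and (2/11)^3 = -1. Now have (1/11).
(1/11) = 1. Collecting the sign factors: 1.
Product: (1)·(1) = 1.

1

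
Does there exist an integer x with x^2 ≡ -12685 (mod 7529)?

yes

(-12685|7529)
  = (2373|7529)    [-12685 ≡ 2373 mod 7529]
  = (7529|2373)    [QR: 2373 ≡ 1 mod 4, sign kept]
  = (410|2373)    [7529 ≡ 410 mod 2373]
  = -(205|2373)    [2373 ≡ 5 mod 8 ⇒ (2|2373) = -1]
  = -(2373|205)    [QR: 205 ≡ 1 mod 4, sign kept]
  = -(118|205)    [2373 ≡ 118 mod 205]
  = (59|205)    [205 ≡ 5 mod 8 ⇒ (2|205) = -1]
  = (205|59)    [QR: 205 ≡ 1 mod 4, sign kept]
  = (28|59)    [205 ≡ 28 mod 59]
  = (7|59)    [59 ≡ 3 mod 8 ⇒ (2|59)^2 = +1]
  = -(59|7)    [QR: both ≡ 3 mod 4, sign flips]
  = -(3|7)    [59 ≡ 3 mod 7]
  = (7|3)    [QR: both ≡ 3 mod 4, sign flips]
  = (1|3)    [7 ≡ 1 mod 3]
  = 1    [(1|3) = 1]
(-12685|7529) = 1, and 7529 is prime, so -12685 is a quadratic residue mod 7529.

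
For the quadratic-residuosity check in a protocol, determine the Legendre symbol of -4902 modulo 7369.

(-4902/7369)
  = (2467/7369)    [-4902 ≡ 2467 mod 7369]
  = (7369/2467)    [QR: 7369 ≡ 1 mod 4, sign kept]
  = (2435/2467)    [7369 ≡ 2435 mod 2467]
  = -(2467/2435)    [QR: both ≡ 3 mod 4, sign flips]
  = -(32/2435)    [2467 ≡ 32 mod 2435]
  = (1/2435)    [2435 ≡ 3 mod 8 ⇒ (2/2435)^5 = -1]
  = 1    [(1/2435) = 1]

1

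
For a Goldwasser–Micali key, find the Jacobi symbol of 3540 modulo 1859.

(3540|1859)
  = (1681|1859)    [3540 ≡ 1681 mod 1859]
  = (1859|1681)    [QR: 1681 ≡ 1 mod 4, sign kept]
  = (178|1681)    [1859 ≡ 178 mod 1681]
  = (89|1681)    [1681 ≡ 1 mod 8 ⇒ (2|1681) = +1]
  = (1681|89)    [QR: 89 ≡ 1 mod 4, sign kept]
  = (79|89)    [1681 ≡ 79 mod 89]
  = (89|79)    [QR: 89 ≡ 1 mod 4, sign kept]
  = (10|79)    [89 ≡ 10 mod 79]
  = (5|79)    [79 ≡ 7 mod 8 ⇒ (2|79) = +1]
  = (79|5)    [QR: 5 ≡ 1 mod 4, sign kept]
  = (4|5)    [79 ≡ 4 mod 5]
  = (1|5)    [5 ≡ 5 mod 8 ⇒ (2|5)^2 = +1]
  = 1    [(1|5) = 1]

1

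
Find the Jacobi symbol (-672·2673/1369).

By multiplicativity, (-672·2673/1369) = (-672/1369)·(2673/1369).
First factor (-672/1369):
Pull out -1: (-672/1369) = (-1/1369)·(672/1369). Since 1369 ≡ 1 (mod 4), (-1/1369) = +1. Now have (672/1369).
Factor out 2: 672 = 2^5·21. Since 1369 ≡ 1 (mod 8), (2/1369) = +1, and (2/1369)^5 = +1. Now have (21/1369).
21 ≡ 1 (mod 4), so quadratic reciprocity gives (21/1369) = (1369/21). Reduce: 1369 ≡ 4 (mod 21). Now have (4/21).
Factor out 2: 4 = 2^2. Since 21 ≡ 5 (mod 8), (2/21) = -1, and (2/21)^2 = +1. Now have (1/21).
(1/21) = 1. Collecting the sign factors: 1.
Second factor (2673/1369):
Reduce the numerator: 2673 ≡ 1304 (mod 1369), so (2673/1369) = (1304/1369).
Factor out 2: 1304 = 2^3·163. Since 1369 ≡ 1 (mod 8), (2/1369) = +1, and (2/1369)^3 = +1. Now have (163/1369).
1369 ≡ 1 (mod 4), so quadratic reciprocity gives (163/1369) = (1369/163). Reduce: 1369 ≡ 65 (mod 163). Now have (65/163).
65 ≡ 1 (mod 4), so quadratic reciprocity gives (65/163) = (163/65). Reduce: 163 ≡ 33 (mod 65). Now have (33/65).
33 ≡ 1 (mod 4), so quadratic reciprocity gives (33/65) = (65/33). Reduce: 65 ≡ 32 (mod 33). Now have (32/33).
Factor out 2: 32 = 2^5. Since 33 ≡ 1 (mod 8), (2/33) = +1, and (2/33)^5 = +1. Now have (1/33).
(1/33) = 1. Collecting the sign factors: 1.
Product: (1)·(1) = 1.

1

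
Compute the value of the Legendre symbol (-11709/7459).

1

(-11709/7459)
  = (3209/7459)    [-11709 ≡ 3209 mod 7459]
  = (7459/3209)    [QR: 3209 ≡ 1 mod 4, sign kept]
  = (1041/3209)    [7459 ≡ 1041 mod 3209]
  = (3209/1041)    [QR: 1041 ≡ 1 mod 4, sign kept]
  = (86/1041)    [3209 ≡ 86 mod 1041]
  = (43/1041)    [1041 ≡ 1 mod 8 ⇒ (2/1041) = +1]
  = (1041/43)    [QR: 1041 ≡ 1 mod 4, sign kept]
  = (9/43)    [1041 ≡ 9 mod 43]
  = (43/9)    [QR: 9 ≡ 1 mod 4, sign kept]
  = (7/9)    [43 ≡ 7 mod 9]
  = (9/7)    [QR: 9 ≡ 1 mod 4, sign kept]
  = (2/7)    [9 ≡ 2 mod 7]
  = (1/7)    [7 ≡ 7 mod 8 ⇒ (2/7) = +1]
  = 1    [(1/7) = 1]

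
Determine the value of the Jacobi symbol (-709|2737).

1

(-709|2737)
  = (2028|2737)    [-709 ≡ 2028 mod 2737]
  = (507|2737)    [2737 ≡ 1 mod 8 ⇒ (2|2737)^2 = +1]
  = (2737|507)    [QR: 2737 ≡ 1 mod 4, sign kept]
  = (202|507)    [2737 ≡ 202 mod 507]
  = -(101|507)    [507 ≡ 3 mod 8 ⇒ (2|507) = -1]
  = -(507|101)    [QR: 101 ≡ 1 mod 4, sign kept]
  = -(2|101)    [507 ≡ 2 mod 101]
  = (1|101)    [101 ≡ 5 mod 8 ⇒ (2|101) = -1]
  = 1    [(1|101) = 1]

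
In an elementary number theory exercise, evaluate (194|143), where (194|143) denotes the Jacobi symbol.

Reduce the numerator: 194 ≡ 51 (mod 143), so (194|143) = (51|143).
Both 51 ≡ 3 and 143 ≡ 3 (mod 4), so reciprocity gives (51|143) = -(143|51). Reduce: 143 ≡ 41 (mod 51). Now have -(41|51).
41 ≡ 1 (mod 4), so quadratic reciprocity gives (41|51) = (51|41). Reduce: 51 ≡ 10 (mod 41). Now have -(10|41).
Factor out 2: 10 = 2·5. Since 41 ≡ 1 (mod 8), (2|41) = +1. Now have -(5|41).
5 ≡ 1 (mod 4), so quadratic reciprocity gives (5|41) = (41|5). Reduce: 41 ≡ 1 (mod 5). Now have -(1|5).
(1|5) = 1. Collecting the sign factors: -1.

-1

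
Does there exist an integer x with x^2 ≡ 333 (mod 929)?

333 ≡ 1 (mod 4), so quadratic reciprocity gives (333|929) = (929|333). Reduce: 929 ≡ 263 (mod 333). Now have (263|333).
333 ≡ 1 (mod 4), so quadratic reciprocity gives (263|333) = (333|263). Reduce: 333 ≡ 70 (mod 263). Now have (70|263).
Factor out 2: 70 = 2·35. Since 263 ≡ 7 (mod 8), (2|263) = +1. Now have (35|263).
Both 35 ≡ 3 and 263 ≡ 3 (mod 4), so reciprocity gives (35|263) = -(263|35). Reduce: 263 ≡ 18 (mod 35). Now have -(18|35).
Factor out 2: 18 = 2·9. Since 35 ≡ 3 (mod 8), (2|35) = -1. Now have (9|35).
9 ≡ 1 (mod 4), so quadratic reciprocity gives (9|35) = (35|9). Reduce: 35 ≡ 8 (mod 9). Now have (8|9).
Factor out 2: 8 = 2^3. Since 9 ≡ 1 (mod 8), (2|9) = +1, and (2|9)^3 = +1. Now have (1|9).
(1|9) = 1. Collecting the sign factors: 1.
The Legendre symbol is 1, so x^2 ≡ 333 (mod 929) has solution.

yes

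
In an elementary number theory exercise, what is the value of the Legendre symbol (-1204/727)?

Reduce the numerator: -1204 ≡ 250 (mod 727), so (-1204/727) = (250/727).
Factor out 2: 250 = 2·125. Since 727 ≡ 7 (mod 8), (2/727) = +1. Now have (125/727).
125 ≡ 1 (mod 4), so quadratic reciprocity gives (125/727) = (727/125). Reduce: 727 ≡ 102 (mod 125). Now have (102/125).
Factor out 2: 102 = 2·51. Since 125 ≡ 5 (mod 8), (2/125) = -1. Now have -(51/125).
125 ≡ 1 (mod 4), so quadratic reciprocity gives (51/125) = (125/51). Reduce: 125 ≡ 23 (mod 51). Now have -(23/51).
Both 23 ≡ 3 and 51 ≡ 3 (mod 4), so reciprocity gives (23/51) = -(51/23). Reduce: 51 ≡ 5 (mod 23). Now have (5/23).
5 ≡ 1 (mod 4), so quadratic reciprocity gives (5/23) = (23/5). Reduce: 23 ≡ 3 (mod 5). Now have (3/5).
5 ≡ 1 (mod 4), so quadratic reciprocity gives (3/5) = (5/3). Reduce: 5 ≡ 2 (mod 3). Now have (2/3).
Factor out 2: 2 = 2. Since 3 ≡ 3 (mod 8), (2/3) = -1. Now have -(1/3).
(1/3) = 1. Collecting the sign factors: -1.

-1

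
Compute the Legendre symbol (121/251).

(121/251)
  = (251/121)    [QR: 121 ≡ 1 mod 4, sign kept]
  = (9/121)    [251 ≡ 9 mod 121]
  = (121/9)    [QR: 9 ≡ 1 mod 4, sign kept]
  = (4/9)    [121 ≡ 4 mod 9]
  = (1/9)    [9 ≡ 1 mod 8 ⇒ (2/9)^2 = +1]
  = 1    [(1/9) = 1]

1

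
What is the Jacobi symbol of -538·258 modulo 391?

By multiplicativity, (-538·258/391) = (-538/391)·(258/391).
First factor (-538/391):
Pull out -1: (-538/391) = (-1/391)·(538/391). Since 391 ≡ 3 (mod 4), (-1/391) = -1. Now have -(538/391).
Reduce the numerator: 538 ≡ 147 (mod 391), so (538/391) = (147/391).
Both 147 ≡ 3 and 391 ≡ 3 (mod 4), so reciprocity gives (147/391) = -(391/147). Reduce: 391 ≡ 97 (mod 147). Now have (97/147).
97 ≡ 1 (mod 4), so quadratic reciprocity gives (97/147) = (147/97). Reduce: 147 ≡ 50 (mod 97). Now have (50/97).
Factor out 2: 50 = 2·25. Since 97 ≡ 1 (mod 8), (2/97) = +1. Now have (25/97).
25 ≡ 1 (mod 4), so quadratic reciprocity gives (25/97) = (97/25). Reduce: 97 ≡ 22 (mod 25). Now have (22/25).
Factor out 2: 22 = 2·11. Since 25 ≡ 1 (mod 8), (2/25) = +1. Now have (11/25).
25 ≡ 1 (mod 4), so quadratic reciprocity gives (11/25) = (25/11). Reduce: 25 ≡ 3 (mod 11). Now have (3/11).
Both 3 ≡ 3 and 11 ≡ 3 (mod 4), so reciprocity gives (3/11) = -(11/3). Reduce: 11 ≡ 2 (mod 3). Now have -(2/3).
Factor out 2: 2 = 2. Since 3 ≡ 3 (mod 8), (2/3) = -1. Now have (1/3).
(1/3) = 1. Collecting the sign factors: 1.
Second factor (258/391):
Factor out 2: 258 = 2·129. Since 391 ≡ 7 (mod 8), (2/391) = +1. Now have (129/391).
129 ≡ 1 (mod 4), so quadratic reciprocity gives (129/391) = (391/129). Reduce: 391 ≡ 4 (mod 129). Now have (4/129).
Factor out 2: 4 = 2^2. Since 129 ≡ 1 (mod 8), (2/129) = +1, and (2/129)^2 = +1. Now have (1/129).
(1/129) = 1. Collecting the sign factors: 1.
Product: (1)·(1) = 1.

1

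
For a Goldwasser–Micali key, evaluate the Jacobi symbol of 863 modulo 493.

1

(863|493)
  = (370|493)    [863 ≡ 370 mod 493]
  = -(185|493)    [493 ≡ 5 mod 8 ⇒ (2|493) = -1]
  = -(493|185)    [QR: 185 ≡ 1 mod 4, sign kept]
  = -(123|185)    [493 ≡ 123 mod 185]
  = -(185|123)    [QR: 185 ≡ 1 mod 4, sign kept]
  = -(62|123)    [185 ≡ 62 mod 123]
  = (31|123)    [123 ≡ 3 mod 8 ⇒ (2|123) = -1]
  = -(123|31)    [QR: both ≡ 3 mod 4, sign flips]
  = -(30|31)    [123 ≡ 30 mod 31]
  = -(15|31)    [31 ≡ 7 mod 8 ⇒ (2|31) = +1]
  = (31|15)    [QR: both ≡ 3 mod 4, sign flips]
  = (1|15)    [31 ≡ 1 mod 15]
  = 1    [(1|15) = 1]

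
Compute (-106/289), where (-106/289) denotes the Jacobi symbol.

1

(-106/289)
  = (183/289)    [-106 ≡ 183 mod 289]
  = (289/183)    [QR: 289 ≡ 1 mod 4, sign kept]
  = (106/183)    [289 ≡ 106 mod 183]
  = (53/183)    [183 ≡ 7 mod 8 ⇒ (2/183) = +1]
  = (183/53)    [QR: 53 ≡ 1 mod 4, sign kept]
  = (24/53)    [183 ≡ 24 mod 53]
  = -(3/53)    [53 ≡ 5 mod 8 ⇒ (2/53)^3 = -1]
  = -(53/3)    [QR: 53 ≡ 1 mod 4, sign kept]
  = -(2/3)    [53 ≡ 2 mod 3]
  = (1/3)    [3 ≡ 3 mod 8 ⇒ (2/3) = -1]
  = 1    [(1/3) = 1]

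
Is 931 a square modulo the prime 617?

(931/617)
  = (314/617)    [931 ≡ 314 mod 617]
  = (157/617)    [617 ≡ 1 mod 8 ⇒ (2/617) = +1]
  = (617/157)    [QR: 157 ≡ 1 mod 4, sign kept]
  = (146/157)    [617 ≡ 146 mod 157]
  = -(73/157)    [157 ≡ 5 mod 8 ⇒ (2/157) = -1]
  = -(157/73)    [QR: 73 ≡ 1 mod 4, sign kept]
  = -(11/73)    [157 ≡ 11 mod 73]
  = -(73/11)    [QR: 73 ≡ 1 mod 4, sign kept]
  = -(7/11)    [73 ≡ 7 mod 11]
  = (11/7)    [QR: both ≡ 3 mod 4, sign flips]
  = (4/7)    [11 ≡ 4 mod 7]
  = (1/7)    [7 ≡ 7 mod 8 ⇒ (2/7)^2 = +1]
  = 1    [(1/7) = 1]
The Legendre symbol is 1, so x^2 ≡ 931 (mod 617) has solution.

yes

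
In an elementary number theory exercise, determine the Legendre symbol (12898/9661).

(12898/9661)
  = (3237/9661)    [12898 ≡ 3237 mod 9661]
  = (9661/3237)    [QR: 3237 ≡ 1 mod 4, sign kept]
  = (3187/3237)    [9661 ≡ 3187 mod 3237]
  = (3237/3187)    [QR: 3237 ≡ 1 mod 4, sign kept]
  = (50/3187)    [3237 ≡ 50 mod 3187]
  = -(25/3187)    [3187 ≡ 3 mod 8 ⇒ (2/3187) = -1]
  = -(3187/25)    [QR: 25 ≡ 1 mod 4, sign kept]
  = -(12/25)    [3187 ≡ 12 mod 25]
  = -(3/25)    [25 ≡ 1 mod 8 ⇒ (2/25)^2 = +1]
  = -(25/3)    [QR: 25 ≡ 1 mod 4, sign kept]
  = -(1/3)    [25 ≡ 1 mod 3]
  = -1    [(1/3) = 1]

-1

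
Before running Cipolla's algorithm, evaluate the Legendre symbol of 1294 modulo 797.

-1

Reduce the numerator: 1294 ≡ 497 (mod 797), so (1294/797) = (497/797).
497 ≡ 1 (mod 4), so quadratic reciprocity gives (497/797) = (797/497). Reduce: 797 ≡ 300 (mod 497). Now have (300/497).
Factor out 2: 300 = 2^2·75. Since 497 ≡ 1 (mod 8), (2/497) = +1, and (2/497)^2 = +1. Now have (75/497).
497 ≡ 1 (mod 4), so quadratic reciprocity gives (75/497) = (497/75). Reduce: 497 ≡ 47 (mod 75). Now have (47/75).
Both 47 ≡ 3 and 75 ≡ 3 (mod 4), so reciprocity gives (47/75) = -(75/47). Reduce: 75 ≡ 28 (mod 47). Now have -(28/47).
Factor out 2: 28 = 2^2·7. Since 47 ≡ 7 (mod 8), (2/47) = +1, and (2/47)^2 = +1. Now have -(7/47).
Both 7 ≡ 3 and 47 ≡ 3 (mod 4), so reciprocity gives (7/47) = -(47/7). Reduce: 47 ≡ 5 (mod 7). Now have (5/7).
5 ≡ 1 (mod 4), so quadratic reciprocity gives (5/7) = (7/5). Reduce: 7 ≡ 2 (mod 5). Now have (2/5).
Factor out 2: 2 = 2. Since 5 ≡ 5 (mod 8), (2/5) = -1. Now have -(1/5).
(1/5) = 1. Collecting the sign factors: -1.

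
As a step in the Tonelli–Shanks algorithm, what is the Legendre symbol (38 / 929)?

1

Factor out 2: 38 = 2·19. Since 929 ≡ 1 (mod 8), (2 / 929) = +1. Now have (19 / 929).
929 ≡ 1 (mod 4), so quadratic reciprocity gives (19 / 929) = (929 / 19). Reduce: 929 ≡ 17 (mod 19). Now have (17 / 19).
17 ≡ 1 (mod 4), so quadratic reciprocity gives (17 / 19) = (19 / 17). Reduce: 19 ≡ 2 (mod 17). Now have (2 / 17).
Factor out 2: 2 = 2. Since 17 ≡ 1 (mod 8), (2 / 17) = +1. Now have (1 / 17).
(1 / 17) = 1. Collecting the sign factors: 1.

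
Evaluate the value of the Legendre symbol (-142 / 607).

Pull out -1: (-142 / 607) = (-1 / 607)·(142 / 607). Since 607 ≡ 3 (mod 4), (-1 / 607) = -1. Now have -(142 / 607).
Factor out 2: 142 = 2·71. Since 607 ≡ 7 (mod 8), (2 / 607) = +1. Now have -(71 / 607).
Both 71 ≡ 3 and 607 ≡ 3 (mod 4), so reciprocity gives (71 / 607) = -(607 / 71). Reduce: 607 ≡ 39 (mod 71). Now have (39 / 71).
Both 39 ≡ 3 and 71 ≡ 3 (mod 4), so reciprocity gives (39 / 71) = -(71 / 39). Reduce: 71 ≡ 32 (mod 39). Now have -(32 / 39).
Factor out 2: 32 = 2^5. Since 39 ≡ 7 (mod 8), (2 / 39) = +1, and (2 / 39)^5 = +1. Now have -(1 / 39).
(1 / 39) = 1. Collecting the sign factors: -1.

-1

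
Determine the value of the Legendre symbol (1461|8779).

-1

(1461|8779)
  = (8779|1461)    [QR: 1461 ≡ 1 mod 4, sign kept]
  = (13|1461)    [8779 ≡ 13 mod 1461]
  = (1461|13)    [QR: 13 ≡ 1 mod 4, sign kept]
  = (5|13)    [1461 ≡ 5 mod 13]
  = (13|5)    [QR: 5 ≡ 1 mod 4, sign kept]
  = (3|5)    [13 ≡ 3 mod 5]
  = (5|3)    [QR: 5 ≡ 1 mod 4, sign kept]
  = (2|3)    [5 ≡ 2 mod 3]
  = -(1|3)    [3 ≡ 3 mod 8 ⇒ (2|3) = -1]
  = -1    [(1|3) = 1]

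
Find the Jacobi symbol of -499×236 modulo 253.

By multiplicativity, (-499·236/253) = (-499/253)·(236/253).
First factor (-499/253):
(-499/253)
  = (7/253)    [-499 ≡ 7 mod 253]
  = (253/7)    [QR: 253 ≡ 1 mod 4, sign kept]
  = (1/7)    [253 ≡ 1 mod 7]
  = 1    [(1/7) = 1]
Second factor (236/253):
(236/253)
  = (59/253)    [253 ≡ 5 mod 8 ⇒ (2/253)^2 = +1]
  = (253/59)    [QR: 253 ≡ 1 mod 4, sign kept]
  = (17/59)    [253 ≡ 17 mod 59]
  = (59/17)    [QR: 17 ≡ 1 mod 4, sign kept]
  = (8/17)    [59 ≡ 8 mod 17]
  = (1/17)    [17 ≡ 1 mod 8 ⇒ (2/17)^3 = +1]
  = 1    [(1/17) = 1]
Product: (1)·(1) = 1.

1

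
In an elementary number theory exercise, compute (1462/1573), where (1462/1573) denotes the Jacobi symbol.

Factor out 2: 1462 = 2·731. Since 1573 ≡ 5 (mod 8), (2/1573) = -1. Now have -(731/1573).
1573 ≡ 1 (mod 4), so quadratic reciprocity gives (731/1573) = (1573/731). Reduce: 1573 ≡ 111 (mod 731). Now have -(111/731).
Both 111 ≡ 3 and 731 ≡ 3 (mod 4), so reciprocity gives (111/731) = -(731/111). Reduce: 731 ≡ 65 (mod 111). Now have (65/111).
65 ≡ 1 (mod 4), so quadratic reciprocity gives (65/111) = (111/65). Reduce: 111 ≡ 46 (mod 65). Now have (46/65).
Factor out 2: 46 = 2·23. Since 65 ≡ 1 (mod 8), (2/65) = +1. Now have (23/65).
65 ≡ 1 (mod 4), so quadratic reciprocity gives (23/65) = (65/23). Reduce: 65 ≡ 19 (mod 23). Now have (19/23).
Both 19 ≡ 3 and 23 ≡ 3 (mod 4), so reciprocity gives (19/23) = -(23/19). Reduce: 23 ≡ 4 (mod 19). Now have -(4/19).
Factor out 2: 4 = 2^2. Since 19 ≡ 3 (mod 8), (2/19) = -1, and (2/19)^2 = +1. Now have -(1/19).
(1/19) = 1. Collecting the sign factors: -1.

-1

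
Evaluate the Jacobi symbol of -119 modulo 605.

Reduce the numerator: -119 ≡ 486 (mod 605), so (-119/605) = (486/605).
Factor out 2: 486 = 2·243. Since 605 ≡ 5 (mod 8), (2/605) = -1. Now have -(243/605).
605 ≡ 1 (mod 4), so quadratic reciprocity gives (243/605) = (605/243). Reduce: 605 ≡ 119 (mod 243). Now have -(119/243).
Both 119 ≡ 3 and 243 ≡ 3 (mod 4), so reciprocity gives (119/243) = -(243/119). Reduce: 243 ≡ 5 (mod 119). Now have (5/119).
5 ≡ 1 (mod 4), so quadratic reciprocity gives (5/119) = (119/5). Reduce: 119 ≡ 4 (mod 5). Now have (4/5).
Factor out 2: 4 = 2^2. Since 5 ≡ 5 (mod 8), (2/5) = -1, and (2/5)^2 = +1. Now have (1/5).
(1/5) = 1. Collecting the sign factors: 1.

1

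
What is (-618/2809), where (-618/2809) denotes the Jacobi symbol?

1

(-618/2809)
  = (618/2809)    [2809 ≡ 1 mod 4 ⇒ (-1/2809) = +1]
  = (309/2809)    [2809 ≡ 1 mod 8 ⇒ (2/2809) = +1]
  = (2809/309)    [QR: 309 ≡ 1 mod 4, sign kept]
  = (28/309)    [2809 ≡ 28 mod 309]
  = (7/309)    [309 ≡ 5 mod 8 ⇒ (2/309)^2 = +1]
  = (309/7)    [QR: 309 ≡ 1 mod 4, sign kept]
  = (1/7)    [309 ≡ 1 mod 7]
  = 1    [(1/7) = 1]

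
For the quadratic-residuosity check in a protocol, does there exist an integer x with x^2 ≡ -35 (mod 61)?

no

(-35|61)
  = (35|61)    [61 ≡ 1 mod 4 ⇒ (-1|61) = +1]
  = (61|35)    [QR: 61 ≡ 1 mod 4, sign kept]
  = (26|35)    [61 ≡ 26 mod 35]
  = -(13|35)    [35 ≡ 3 mod 8 ⇒ (2|35) = -1]
  = -(35|13)    [QR: 13 ≡ 1 mod 4, sign kept]
  = -(9|13)    [35 ≡ 9 mod 13]
  = -(13|9)    [QR: 9 ≡ 1 mod 4, sign kept]
  = -(4|9)    [13 ≡ 4 mod 9]
  = -(1|9)    [9 ≡ 1 mod 8 ⇒ (2|9)^2 = +1]
  = -1    [(1|9) = 1]
(-35|61) = -1, and 61 is prime, so -35 is not a quadratic residue mod 61.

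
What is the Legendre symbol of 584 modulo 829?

1

Factor out 2: 584 = 2^3·73. Since 829 ≡ 5 (mod 8), (2/829) = -1, and (2/829)^3 = -1. Now have -(73/829).
73 ≡ 1 (mod 4), so quadratic reciprocity gives (73/829) = (829/73). Reduce: 829 ≡ 26 (mod 73). Now have -(26/73).
Factor out 2: 26 = 2·13. Since 73 ≡ 1 (mod 8), (2/73) = +1. Now have -(13/73).
13 ≡ 1 (mod 4), so quadratic reciprocity gives (13/73) = (73/13). Reduce: 73 ≡ 8 (mod 13). Now have -(8/13).
Factor out 2: 8 = 2^3. Since 13 ≡ 5 (mod 8), (2/13) = -1, and (2/13)^3 = -1. Now have (1/13).
(1/13) = 1. Collecting the sign factors: 1.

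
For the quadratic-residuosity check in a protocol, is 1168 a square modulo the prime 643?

Reduce the numerator: 1168 ≡ 525 (mod 643), so (1168|643) = (525|643).
525 ≡ 1 (mod 4), so quadratic reciprocity gives (525|643) = (643|525). Reduce: 643 ≡ 118 (mod 525). Now have (118|525).
Factor out 2: 118 = 2·59. Since 525 ≡ 5 (mod 8), (2|525) = -1. Now have -(59|525).
525 ≡ 1 (mod 4), so quadratic reciprocity gives (59|525) = (525|59). Reduce: 525 ≡ 53 (mod 59). Now have -(53|59).
53 ≡ 1 (mod 4), so quadratic reciprocity gives (53|59) = (59|53). Reduce: 59 ≡ 6 (mod 53). Now have -(6|53).
Factor out 2: 6 = 2·3. Since 53 ≡ 5 (mod 8), (2|53) = -1. Now have (3|53).
53 ≡ 1 (mod 4), so quadratic reciprocity gives (3|53) = (53|3). Reduce: 53 ≡ 2 (mod 3). Now have (2|3).
Factor out 2: 2 = 2. Since 3 ≡ 3 (mod 8), (2|3) = -1. Now have -(1|3).
(1|3) = 1. Collecting the sign factors: -1.
(1168|643) = -1, and 643 is prime, so 1168 is not a quadratic residue mod 643.

no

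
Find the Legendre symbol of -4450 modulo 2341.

Reduce the numerator: -4450 ≡ 232 (mod 2341), so (-4450 / 2341) = (232 / 2341).
Factor out 2: 232 = 2^3·29. Since 2341 ≡ 5 (mod 8), (2 / 2341) = -1, and (2 / 2341)^3 = -1. Now have -(29 / 2341).
29 ≡ 1 (mod 4), so quadratic reciprocity gives (29 / 2341) = (2341 / 29). Reduce: 2341 ≡ 21 (mod 29). Now have -(21 / 29).
21 ≡ 1 (mod 4), so quadratic reciprocity gives (21 / 29) = (29 / 21). Reduce: 29 ≡ 8 (mod 21). Now have -(8 / 21).
Factor out 2: 8 = 2^3. Since 21 ≡ 5 (mod 8), (2 / 21) = -1, and (2 / 21)^3 = -1. Now have (1 / 21).
(1 / 21) = 1. Collecting the sign factors: 1.

1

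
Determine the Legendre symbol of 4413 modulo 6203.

1

4413 ≡ 1 (mod 4), so quadratic reciprocity gives (4413/6203) = (6203/4413). Reduce: 6203 ≡ 1790 (mod 4413). Now have (1790/4413).
Factor out 2: 1790 = 2·895. Since 4413 ≡ 5 (mod 8), (2/4413) = -1. Now have -(895/4413).
4413 ≡ 1 (mod 4), so quadratic reciprocity gives (895/4413) = (4413/895). Reduce: 4413 ≡ 833 (mod 895). Now have -(833/895).
833 ≡ 1 (mod 4), so quadratic reciprocity gives (833/895) = (895/833). Reduce: 895 ≡ 62 (mod 833). Now have -(62/833).
Factor out 2: 62 = 2·31. Since 833 ≡ 1 (mod 8), (2/833) = +1. Now have -(31/833).
833 ≡ 1 (mod 4), so quadratic reciprocity gives (31/833) = (833/31). Reduce: 833 ≡ 27 (mod 31). Now have -(27/31).
Both 27 ≡ 3 and 31 ≡ 3 (mod 4), so reciprocity gives (27/31) = -(31/27). Reduce: 31 ≡ 4 (mod 27). Now have (4/27).
Factor out 2: 4 = 2^2. Since 27 ≡ 3 (mod 8), (2/27) = -1, and (2/27)^2 = +1. Now have (1/27).
(1/27) = 1. Collecting the sign factors: 1.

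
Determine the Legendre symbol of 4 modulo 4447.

1

Factor out 2: 4 = 2^2. Since 4447 ≡ 7 (mod 8), (2|4447) = +1, and (2|4447)^2 = +1. Now have (1|4447).
(1|4447) = 1. Collecting the sign factors: 1.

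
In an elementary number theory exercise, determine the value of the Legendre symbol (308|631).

1

(308|631)
  = (77|631)    [631 ≡ 7 mod 8 ⇒ (2|631)^2 = +1]
  = (631|77)    [QR: 77 ≡ 1 mod 4, sign kept]
  = (15|77)    [631 ≡ 15 mod 77]
  = (77|15)    [QR: 77 ≡ 1 mod 4, sign kept]
  = (2|15)    [77 ≡ 2 mod 15]
  = (1|15)    [15 ≡ 7 mod 8 ⇒ (2|15) = +1]
  = 1    [(1|15) = 1]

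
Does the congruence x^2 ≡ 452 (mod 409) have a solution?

no

Reduce the numerator: 452 ≡ 43 (mod 409), so (452/409) = (43/409).
409 ≡ 1 (mod 4), so quadratic reciprocity gives (43/409) = (409/43). Reduce: 409 ≡ 22 (mod 43). Now have (22/43).
Factor out 2: 22 = 2·11. Since 43 ≡ 3 (mod 8), (2/43) = -1. Now have -(11/43).
Both 11 ≡ 3 and 43 ≡ 3 (mod 4), so reciprocity gives (11/43) = -(43/11). Reduce: 43 ≡ 10 (mod 11). Now have (10/11).
Factor out 2: 10 = 2·5. Since 11 ≡ 3 (mod 8), (2/11) = -1. Now have -(5/11).
5 ≡ 1 (mod 4), so quadratic reciprocity gives (5/11) = (11/5). Reduce: 11 ≡ 1 (mod 5). Now have -(1/5).
(1/5) = 1. Collecting the sign factors: -1.
The Legendre symbol is -1, so x^2 ≡ 452 (mod 409) has no solution.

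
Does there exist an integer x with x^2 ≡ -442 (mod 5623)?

(-442/5623)
  = (5181/5623)    [-442 ≡ 5181 mod 5623]
  = (5623/5181)    [QR: 5181 ≡ 1 mod 4, sign kept]
  = (442/5181)    [5623 ≡ 442 mod 5181]
  = -(221/5181)    [5181 ≡ 5 mod 8 ⇒ (2/5181) = -1]
  = -(5181/221)    [QR: 221 ≡ 1 mod 4, sign kept]
  = -(98/221)    [5181 ≡ 98 mod 221]
  = (49/221)    [221 ≡ 5 mod 8 ⇒ (2/221) = -1]
  = (221/49)    [QR: 49 ≡ 1 mod 4, sign kept]
  = (25/49)    [221 ≡ 25 mod 49]
  = (49/25)    [QR: 25 ≡ 1 mod 4, sign kept]
  = (24/25)    [49 ≡ 24 mod 25]
  = (3/25)    [25 ≡ 1 mod 8 ⇒ (2/25)^3 = +1]
  = (25/3)    [QR: 25 ≡ 1 mod 4, sign kept]
  = (1/3)    [25 ≡ 1 mod 3]
  = 1    [(1/3) = 1]
The Legendre symbol is 1, so x^2 ≡ -442 (mod 5623) has solution.

yes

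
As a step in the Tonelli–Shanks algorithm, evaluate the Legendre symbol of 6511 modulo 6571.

Both 6511 ≡ 3 and 6571 ≡ 3 (mod 4), so reciprocity gives (6511 / 6571) = -(6571 / 6511). Reduce: 6571 ≡ 60 (mod 6511). Now have -(60 / 6511).
Factor out 2: 60 = 2^2·15. Since 6511 ≡ 7 (mod 8), (2 / 6511) = +1, and (2 / 6511)^2 = +1. Now have -(15 / 6511).
Both 15 ≡ 3 and 6511 ≡ 3 (mod 4), so reciprocity gives (15 / 6511) = -(6511 / 15). Reduce: 6511 ≡ 1 (mod 15). Now have (1 / 15).
(1 / 15) = 1. Collecting the sign factors: 1.

1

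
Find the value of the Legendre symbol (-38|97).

(-38|97)
  = (59|97)    [-38 ≡ 59 mod 97]
  = (97|59)    [QR: 97 ≡ 1 mod 4, sign kept]
  = (38|59)    [97 ≡ 38 mod 59]
  = -(19|59)    [59 ≡ 3 mod 8 ⇒ (2|59) = -1]
  = (59|19)    [QR: both ≡ 3 mod 4, sign flips]
  = (2|19)    [59 ≡ 2 mod 19]
  = -(1|19)    [19 ≡ 3 mod 8 ⇒ (2|19) = -1]
  = -1    [(1|19) = 1]

-1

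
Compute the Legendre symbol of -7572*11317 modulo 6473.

-1

By multiplicativity, (-7572·11317|6473) = (-7572|6473)·(11317|6473).
First factor (-7572|6473):
Reduce the numerator: -7572 ≡ 5374 (mod 6473), so (-7572|6473) = (5374|6473).
Factor out 2: 5374 = 2·2687. Since 6473 ≡ 1 (mod 8), (2|6473) = +1. Now have (2687|6473).
6473 ≡ 1 (mod 4), so quadratic reciprocity gives (2687|6473) = (6473|2687). Reduce: 6473 ≡ 1099 (mod 2687). Now have (1099|2687).
Both 1099 ≡ 3 and 2687 ≡ 3 (mod 4), so reciprocity gives (1099|2687) = -(2687|1099). Reduce: 2687 ≡ 489 (mod 1099). Now have -(489|1099).
489 ≡ 1 (mod 4), so quadratic reciprocity gives (489|1099) = (1099|489). Reduce: 1099 ≡ 121 (mod 489). Now have -(121|489).
121 ≡ 1 (mod 4), so quadratic reciprocity gives (121|489) = (489|121). Reduce: 489 ≡ 5 (mod 121). Now have -(5|121).
5 ≡ 1 (mod 4), so quadratic reciprocity gives (5|121) = (121|5). Reduce: 121 ≡ 1 (mod 5). Now have -(1|5).
(1|5) = 1. Collecting the sign factors: -1.
Second factor (11317|6473):
Reduce the numerator: 11317 ≡ 4844 (mod 6473), so (11317|6473) = (4844|6473).
Factor out 2: 4844 = 2^2·1211. Since 6473 ≡ 1 (mod 8), (2|6473) = +1, and (2|6473)^2 = +1. Now have (1211|6473).
6473 ≡ 1 (mod 4), so quadratic reciprocity gives (1211|6473) = (6473|1211). Reduce: 6473 ≡ 418 (mod 1211). Now have (418|1211).
Factor out 2: 418 = 2·209. Since 1211 ≡ 3 (mod 8), (2|1211) = -1. Now have -(209|1211).
209 ≡ 1 (mod 4), so quadratic reciprocity gives (209|1211) = (1211|209). Reduce: 1211 ≡ 166 (mod 209). Now have -(166|209).
Factor out 2: 166 = 2·83. Since 209 ≡ 1 (mod 8), (2|209) = +1. Now have -(83|209).
209 ≡ 1 (mod 4), so quadratic reciprocity gives (83|209) = (209|83). Reduce: 209 ≡ 43 (mod 83). Now have -(43|83).
Both 43 ≡ 3 and 83 ≡ 3 (mod 4), so reciprocity gives (43|83) = -(83|43). Reduce: 83 ≡ 40 (mod 43). Now have (40|43).
Factor out 2: 40 = 2^3·5. Since 43 ≡ 3 (mod 8), (2|43) = -1, and (2|43)^3 = -1. Now have -(5|43).
5 ≡ 1 (mod 4), so quadratic reciprocity gives (5|43) = (43|5). Reduce: 43 ≡ 3 (mod 5). Now have -(3|5).
5 ≡ 1 (mod 4), so quadratic reciprocity gives (3|5) = (5|3). Reduce: 5 ≡ 2 (mod 3). Now have -(2|3).
Factor out 2: 2 = 2. Since 3 ≡ 3 (mod 8), (2|3) = -1. Now have (1|3).
(1|3) = 1. Collecting the sign factors: 1.
Product: (-1)·(1) = -1.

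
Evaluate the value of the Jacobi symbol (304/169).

1

Reduce the numerator: 304 ≡ 135 (mod 169), so (304/169) = (135/169).
169 ≡ 1 (mod 4), so quadratic reciprocity gives (135/169) = (169/135). Reduce: 169 ≡ 34 (mod 135). Now have (34/135).
Factor out 2: 34 = 2·17. Since 135 ≡ 7 (mod 8), (2/135) = +1. Now have (17/135).
17 ≡ 1 (mod 4), so quadratic reciprocity gives (17/135) = (135/17). Reduce: 135 ≡ 16 (mod 17). Now have (16/17).
Factor out 2: 16 = 2^4. Since 17 ≡ 1 (mod 8), (2/17) = +1, and (2/17)^4 = +1. Now have (1/17).
(1/17) = 1. Collecting the sign factors: 1.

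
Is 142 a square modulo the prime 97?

no

Reduce the numerator: 142 ≡ 45 (mod 97), so (142/97) = (45/97).
45 ≡ 1 (mod 4), so quadratic reciprocity gives (45/97) = (97/45). Reduce: 97 ≡ 7 (mod 45). Now have (7/45).
45 ≡ 1 (mod 4), so quadratic reciprocity gives (7/45) = (45/7). Reduce: 45 ≡ 3 (mod 7). Now have (3/7).
Both 3 ≡ 3 and 7 ≡ 3 (mod 4), so reciprocity gives (3/7) = -(7/3). Reduce: 7 ≡ 1 (mod 3). Now have -(1/3).
(1/3) = 1. Collecting the sign factors: -1.
The Legendre symbol is -1, so x^2 ≡ 142 (mod 97) has no solution.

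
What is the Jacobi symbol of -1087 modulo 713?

1

(-1087|713)
  = (339|713)    [-1087 ≡ 339 mod 713]
  = (713|339)    [QR: 713 ≡ 1 mod 4, sign kept]
  = (35|339)    [713 ≡ 35 mod 339]
  = -(339|35)    [QR: both ≡ 3 mod 4, sign flips]
  = -(24|35)    [339 ≡ 24 mod 35]
  = (3|35)    [35 ≡ 3 mod 8 ⇒ (2|35)^3 = -1]
  = -(35|3)    [QR: both ≡ 3 mod 4, sign flips]
  = -(2|3)    [35 ≡ 2 mod 3]
  = (1|3)    [3 ≡ 3 mod 8 ⇒ (2|3) = -1]
  = 1    [(1|3) = 1]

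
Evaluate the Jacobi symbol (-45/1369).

1

Reduce the numerator: -45 ≡ 1324 (mod 1369), so (-45/1369) = (1324/1369).
Factor out 2: 1324 = 2^2·331. Since 1369 ≡ 1 (mod 8), (2/1369) = +1, and (2/1369)^2 = +1. Now have (331/1369).
1369 ≡ 1 (mod 4), so quadratic reciprocity gives (331/1369) = (1369/331). Reduce: 1369 ≡ 45 (mod 331). Now have (45/331).
45 ≡ 1 (mod 4), so quadratic reciprocity gives (45/331) = (331/45). Reduce: 331 ≡ 16 (mod 45). Now have (16/45).
Factor out 2: 16 = 2^4. Since 45 ≡ 5 (mod 8), (2/45) = -1, and (2/45)^4 = +1. Now have (1/45).
(1/45) = 1. Collecting the sign factors: 1.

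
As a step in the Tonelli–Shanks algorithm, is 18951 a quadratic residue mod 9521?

Reduce the numerator: 18951 ≡ 9430 (mod 9521), so (18951/9521) = (9430/9521).
Factor out 2: 9430 = 2·4715. Since 9521 ≡ 1 (mod 8), (2/9521) = +1. Now have (4715/9521).
9521 ≡ 1 (mod 4), so quadratic reciprocity gives (4715/9521) = (9521/4715). Reduce: 9521 ≡ 91 (mod 4715). Now have (91/4715).
Both 91 ≡ 3 and 4715 ≡ 3 (mod 4), so reciprocity gives (91/4715) = -(4715/91). Reduce: 4715 ≡ 74 (mod 91). Now have -(74/91).
Factor out 2: 74 = 2·37. Since 91 ≡ 3 (mod 8), (2/91) = -1. Now have (37/91).
37 ≡ 1 (mod 4), so quadratic reciprocity gives (37/91) = (91/37). Reduce: 91 ≡ 17 (mod 37). Now have (17/37).
17 ≡ 1 (mod 4), so quadratic reciprocity gives (17/37) = (37/17). Reduce: 37 ≡ 3 (mod 17). Now have (3/17).
17 ≡ 1 (mod 4), so quadratic reciprocity gives (3/17) = (17/3). Reduce: 17 ≡ 2 (mod 3). Now have (2/3).
Factor out 2: 2 = 2. Since 3 ≡ 3 (mod 8), (2/3) = -1. Now have -(1/3).
(1/3) = 1. Collecting the sign factors: -1.
(18951/9521) = -1, and 9521 is prime, so 18951 is not a quadratic residue mod 9521.

no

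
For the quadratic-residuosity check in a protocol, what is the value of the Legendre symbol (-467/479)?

Pull out -1: (-467/479) = (-1/479)·(467/479). Since 479 ≡ 3 (mod 4), (-1/479) = -1. Now have -(467/479).
Both 467 ≡ 3 and 479 ≡ 3 (mod 4), so reciprocity gives (467/479) = -(479/467). Reduce: 479 ≡ 12 (mod 467). Now have (12/467).
Factor out 2: 12 = 2^2·3. Since 467 ≡ 3 (mod 8), (2/467) = -1, and (2/467)^2 = +1. Now have (3/467).
Both 3 ≡ 3 and 467 ≡ 3 (mod 4), so reciprocity gives (3/467) = -(467/3). Reduce: 467 ≡ 2 (mod 3). Now have -(2/3).
Factor out 2: 2 = 2. Since 3 ≡ 3 (mod 8), (2/3) = -1. Now have (1/3).
(1/3) = 1. Collecting the sign factors: 1.

1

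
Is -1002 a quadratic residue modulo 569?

(-1002|569)
  = (136|569)    [-1002 ≡ 136 mod 569]
  = (17|569)    [569 ≡ 1 mod 8 ⇒ (2|569)^3 = +1]
  = (569|17)    [QR: 17 ≡ 1 mod 4, sign kept]
  = (8|17)    [569 ≡ 8 mod 17]
  = (1|17)    [17 ≡ 1 mod 8 ⇒ (2|17)^3 = +1]
  = 1    [(1|17) = 1]
(-1002|569) = 1, and 569 is prime, so -1002 is a quadratic residue mod 569.

yes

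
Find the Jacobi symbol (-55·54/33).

By multiplicativity, (-55·54/33) = (-55/33)·(54/33).
First factor (-55/33):
(-55/33)
  = (11/33)    [-55 ≡ 11 mod 33]
  = (33/11)    [QR: 33 ≡ 1 mod 4, sign kept]
  = (0/11)    [33 ≡ 0 mod 11]
  = 0    [numerator 0, gcd > 1]
Second factor (54/33):
(54/33)
  = (21/33)    [54 ≡ 21 mod 33]
  = (33/21)    [QR: 21 ≡ 1 mod 4, sign kept]
  = (12/21)    [33 ≡ 12 mod 21]
  = (3/21)    [21 ≡ 5 mod 8 ⇒ (2/21)^2 = +1]
  = (21/3)    [QR: 21 ≡ 1 mod 4, sign kept]
  = (0/3)    [21 ≡ 0 mod 3]
  = 0    [numerator 0, gcd > 1]
Product: (0)·(0) = 0.

0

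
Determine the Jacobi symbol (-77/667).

Reduce the numerator: -77 ≡ 590 (mod 667), so (-77/667) = (590/667).
Factor out 2: 590 = 2·295. Since 667 ≡ 3 (mod 8), (2/667) = -1. Now have -(295/667).
Both 295 ≡ 3 and 667 ≡ 3 (mod 4), so reciprocity gives (295/667) = -(667/295). Reduce: 667 ≡ 77 (mod 295). Now have (77/295).
77 ≡ 1 (mod 4), so quadratic reciprocity gives (77/295) = (295/77). Reduce: 295 ≡ 64 (mod 77). Now have (64/77).
Factor out 2: 64 = 2^6. Since 77 ≡ 5 (mod 8), (2/77) = -1, and (2/77)^6 = +1. Now have (1/77).
(1/77) = 1. Collecting the sign factors: 1.

1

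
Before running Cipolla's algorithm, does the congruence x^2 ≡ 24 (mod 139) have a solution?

Factor out 2: 24 = 2^3·3. Since 139 ≡ 3 (mod 8), (2/139) = -1, and (2/139)^3 = -1. Now have -(3/139).
Both 3 ≡ 3 and 139 ≡ 3 (mod 4), so reciprocity gives (3/139) = -(139/3). Reduce: 139 ≡ 1 (mod 3). Now have (1/3).
(1/3) = 1. Collecting the sign factors: 1.
The Legendre symbol is 1, so x^2 ≡ 24 (mod 139) has solution.

yes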